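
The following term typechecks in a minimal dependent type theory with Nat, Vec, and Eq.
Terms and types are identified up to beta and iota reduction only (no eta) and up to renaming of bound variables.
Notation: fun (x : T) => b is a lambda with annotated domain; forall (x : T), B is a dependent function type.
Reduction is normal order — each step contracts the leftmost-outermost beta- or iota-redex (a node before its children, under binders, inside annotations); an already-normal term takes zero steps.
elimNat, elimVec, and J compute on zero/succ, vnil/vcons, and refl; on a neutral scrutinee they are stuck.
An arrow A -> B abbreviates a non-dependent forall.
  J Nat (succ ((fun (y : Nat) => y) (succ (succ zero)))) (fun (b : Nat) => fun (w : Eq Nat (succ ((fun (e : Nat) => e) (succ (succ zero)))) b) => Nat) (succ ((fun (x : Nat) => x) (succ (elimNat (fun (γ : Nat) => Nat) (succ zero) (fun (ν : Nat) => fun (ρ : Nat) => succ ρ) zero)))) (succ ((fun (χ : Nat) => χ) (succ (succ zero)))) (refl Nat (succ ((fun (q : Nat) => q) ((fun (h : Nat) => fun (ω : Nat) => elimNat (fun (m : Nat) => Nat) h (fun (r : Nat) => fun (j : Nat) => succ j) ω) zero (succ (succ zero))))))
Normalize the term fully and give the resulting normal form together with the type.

resulting normal form:
  succ (succ (succ zero))
type:
  Nat
observation: the first redex contracted is a J iota-redex; the normal form is reached in 3 normal-order steps.


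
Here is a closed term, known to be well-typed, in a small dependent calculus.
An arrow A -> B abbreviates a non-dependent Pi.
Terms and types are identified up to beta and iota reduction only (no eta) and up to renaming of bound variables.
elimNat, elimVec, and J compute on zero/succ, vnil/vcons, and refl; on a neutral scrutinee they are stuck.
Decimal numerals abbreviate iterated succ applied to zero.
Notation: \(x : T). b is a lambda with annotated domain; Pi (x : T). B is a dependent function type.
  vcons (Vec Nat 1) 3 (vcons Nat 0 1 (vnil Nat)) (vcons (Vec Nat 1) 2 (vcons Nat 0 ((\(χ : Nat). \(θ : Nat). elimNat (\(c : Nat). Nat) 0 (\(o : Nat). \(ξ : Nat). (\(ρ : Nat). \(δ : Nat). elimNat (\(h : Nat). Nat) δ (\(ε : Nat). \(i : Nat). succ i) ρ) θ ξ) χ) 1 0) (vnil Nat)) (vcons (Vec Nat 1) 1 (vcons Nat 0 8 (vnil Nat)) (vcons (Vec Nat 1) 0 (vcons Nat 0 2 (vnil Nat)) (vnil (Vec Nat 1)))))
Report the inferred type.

inferred type:
  Vec (Vec Nat 1) 4


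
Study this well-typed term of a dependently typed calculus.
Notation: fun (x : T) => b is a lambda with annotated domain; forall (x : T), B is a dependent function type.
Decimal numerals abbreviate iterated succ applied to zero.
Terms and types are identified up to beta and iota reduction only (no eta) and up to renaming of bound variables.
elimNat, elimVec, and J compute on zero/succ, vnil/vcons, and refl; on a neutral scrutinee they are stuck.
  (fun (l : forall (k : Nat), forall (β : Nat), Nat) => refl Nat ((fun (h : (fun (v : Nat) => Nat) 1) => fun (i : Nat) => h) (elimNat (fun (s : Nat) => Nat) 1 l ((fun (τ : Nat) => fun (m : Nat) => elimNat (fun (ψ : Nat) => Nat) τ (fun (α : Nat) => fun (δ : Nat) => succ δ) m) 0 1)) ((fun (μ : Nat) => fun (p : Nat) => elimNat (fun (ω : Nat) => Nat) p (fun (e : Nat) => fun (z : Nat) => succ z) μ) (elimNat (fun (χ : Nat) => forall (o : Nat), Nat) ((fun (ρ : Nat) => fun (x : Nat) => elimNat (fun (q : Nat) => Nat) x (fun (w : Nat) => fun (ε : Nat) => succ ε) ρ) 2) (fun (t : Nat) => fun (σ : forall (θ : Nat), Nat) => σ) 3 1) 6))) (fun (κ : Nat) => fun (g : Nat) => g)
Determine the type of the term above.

the term's type:
  Eq Nat 1 1


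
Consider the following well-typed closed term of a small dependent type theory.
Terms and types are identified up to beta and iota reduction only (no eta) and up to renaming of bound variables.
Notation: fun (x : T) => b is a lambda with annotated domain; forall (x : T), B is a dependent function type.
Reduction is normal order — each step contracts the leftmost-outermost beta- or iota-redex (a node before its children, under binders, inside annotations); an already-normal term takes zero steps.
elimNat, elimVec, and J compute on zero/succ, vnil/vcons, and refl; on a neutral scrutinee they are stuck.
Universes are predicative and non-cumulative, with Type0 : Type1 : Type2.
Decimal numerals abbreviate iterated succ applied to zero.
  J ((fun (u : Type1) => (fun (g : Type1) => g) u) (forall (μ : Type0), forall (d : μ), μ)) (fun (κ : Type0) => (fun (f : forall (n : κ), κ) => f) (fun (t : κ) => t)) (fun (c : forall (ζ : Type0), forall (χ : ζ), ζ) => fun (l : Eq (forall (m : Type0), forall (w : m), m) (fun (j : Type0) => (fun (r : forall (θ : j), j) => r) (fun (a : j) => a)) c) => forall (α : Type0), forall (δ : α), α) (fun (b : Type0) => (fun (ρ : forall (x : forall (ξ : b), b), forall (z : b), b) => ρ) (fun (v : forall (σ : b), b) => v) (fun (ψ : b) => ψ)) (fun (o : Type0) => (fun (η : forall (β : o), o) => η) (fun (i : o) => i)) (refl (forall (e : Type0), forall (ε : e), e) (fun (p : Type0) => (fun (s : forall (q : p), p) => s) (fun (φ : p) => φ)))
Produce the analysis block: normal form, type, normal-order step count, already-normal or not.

reduced normal form:
  fun (u : Type0) => fun (g : u) => g
type:
  forall (u : Type0), forall (g : u), u
reduction steps (normal order): 3
started in normal form: no
first redex: a J iota-redex


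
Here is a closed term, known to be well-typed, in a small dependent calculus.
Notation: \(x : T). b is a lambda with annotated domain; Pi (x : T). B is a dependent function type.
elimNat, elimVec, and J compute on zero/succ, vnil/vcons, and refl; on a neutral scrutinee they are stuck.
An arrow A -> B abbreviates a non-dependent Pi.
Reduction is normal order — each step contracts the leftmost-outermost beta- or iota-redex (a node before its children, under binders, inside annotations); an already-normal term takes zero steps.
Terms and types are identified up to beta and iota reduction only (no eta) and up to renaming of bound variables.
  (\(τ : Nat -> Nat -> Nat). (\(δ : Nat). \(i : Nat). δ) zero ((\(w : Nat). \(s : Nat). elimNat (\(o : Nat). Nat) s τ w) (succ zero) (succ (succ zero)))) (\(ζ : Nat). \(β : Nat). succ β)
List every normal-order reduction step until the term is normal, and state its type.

reduction (normal order):
  (\(τ : Nat -> Nat -> Nat). (\(δ : Nat). \(i : Nat). δ) zero ((\(w : Nat). \(s : Nat). elimNat (\(o : Nat). Nat) s τ w) (succ zero) (succ (succ zero)))) (\(ζ : Nat). \(β : Nat). succ β)
  ~> (\(τ : Nat). \(δ : Nat). τ) zero ((\(i : Nat). \(w : Nat). elimNat (\(s : Nat). Nat) w (\(o : Nat). \(ζ : Nat). succ ζ) i) (succ zero) (succ (succ zero)))
  ~> (\(τ : Nat). zero) ((\(δ : Nat). \(i : Nat). elimNat (\(w : Nat). Nat) i (\(s : Nat). \(o : Nat). succ o) δ) (succ zero) (succ (succ zero)))
  ~> zero
type:
  Nat


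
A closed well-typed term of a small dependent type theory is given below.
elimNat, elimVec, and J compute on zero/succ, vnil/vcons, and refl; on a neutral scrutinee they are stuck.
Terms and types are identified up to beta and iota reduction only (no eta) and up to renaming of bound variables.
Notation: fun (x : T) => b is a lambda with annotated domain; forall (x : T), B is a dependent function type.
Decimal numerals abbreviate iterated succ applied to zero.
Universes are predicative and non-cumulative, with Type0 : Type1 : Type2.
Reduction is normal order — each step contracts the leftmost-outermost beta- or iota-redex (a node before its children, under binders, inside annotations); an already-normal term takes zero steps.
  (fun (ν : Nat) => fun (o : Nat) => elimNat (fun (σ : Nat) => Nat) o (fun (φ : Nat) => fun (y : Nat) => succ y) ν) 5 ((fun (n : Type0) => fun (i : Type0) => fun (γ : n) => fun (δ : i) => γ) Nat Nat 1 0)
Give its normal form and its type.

reduced normal form:
  6
type:
  Nat


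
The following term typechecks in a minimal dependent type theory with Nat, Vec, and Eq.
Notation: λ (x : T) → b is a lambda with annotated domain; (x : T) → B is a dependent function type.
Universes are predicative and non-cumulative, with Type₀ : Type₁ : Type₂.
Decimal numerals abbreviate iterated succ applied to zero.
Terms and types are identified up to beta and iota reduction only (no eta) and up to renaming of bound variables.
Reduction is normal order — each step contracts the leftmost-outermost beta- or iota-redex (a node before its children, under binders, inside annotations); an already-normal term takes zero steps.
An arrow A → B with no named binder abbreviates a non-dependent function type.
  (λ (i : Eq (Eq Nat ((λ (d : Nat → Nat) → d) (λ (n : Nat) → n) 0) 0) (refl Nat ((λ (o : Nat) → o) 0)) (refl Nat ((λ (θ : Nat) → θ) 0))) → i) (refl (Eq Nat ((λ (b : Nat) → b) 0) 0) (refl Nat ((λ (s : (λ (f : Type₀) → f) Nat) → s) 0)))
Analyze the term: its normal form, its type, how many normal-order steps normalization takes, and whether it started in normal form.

resulting normal form:
  refl (Eq Nat 0 0) (refl Nat 0)
type:
  Eq (Eq Nat 0 0) (refl Nat 0) (refl Nat 0)
steps to reach normal form (normal order): 3
started in normal form: no
first contracted redex: a beta-redex


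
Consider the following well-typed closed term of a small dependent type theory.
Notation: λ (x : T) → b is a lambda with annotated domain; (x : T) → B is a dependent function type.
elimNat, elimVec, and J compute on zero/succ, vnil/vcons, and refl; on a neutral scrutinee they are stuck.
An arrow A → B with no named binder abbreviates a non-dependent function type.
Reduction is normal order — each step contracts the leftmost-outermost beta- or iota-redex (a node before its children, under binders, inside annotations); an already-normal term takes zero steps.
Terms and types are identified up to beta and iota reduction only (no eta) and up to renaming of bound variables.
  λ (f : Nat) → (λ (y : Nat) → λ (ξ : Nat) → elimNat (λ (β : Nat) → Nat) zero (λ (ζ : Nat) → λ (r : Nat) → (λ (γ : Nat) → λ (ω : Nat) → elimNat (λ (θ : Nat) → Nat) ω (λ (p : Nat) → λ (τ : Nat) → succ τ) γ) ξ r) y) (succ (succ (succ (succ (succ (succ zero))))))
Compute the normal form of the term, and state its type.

resulting normal form:
  λ (f : Nat) → λ (y : Nat) → elimNat (λ (ξ : Nat) → Nat) (elimNat (λ (β : Nat) → Nat) (elimNat (λ (ζ : Nat) → Nat) (elimNat (λ (r : Nat) → Nat) (elimNat (λ (γ : Nat) → Nat) (elimNat (λ (ω : Nat) → Nat) zero (λ (θ : Nat) → λ (p : Nat) → succ p) y) (λ (τ : Nat) → λ (x : Nat) → succ x) y) (λ (t : Nat) → λ (σ : Nat) → succ σ) y) (λ (z : Nat) → λ (d : Nat) → succ d) y) (λ (m : Nat) → λ (w : Nat) → succ w) y) (λ (c : Nat) → λ (η : Nat) → succ η) y
type:
  Nat → Nat → Nat


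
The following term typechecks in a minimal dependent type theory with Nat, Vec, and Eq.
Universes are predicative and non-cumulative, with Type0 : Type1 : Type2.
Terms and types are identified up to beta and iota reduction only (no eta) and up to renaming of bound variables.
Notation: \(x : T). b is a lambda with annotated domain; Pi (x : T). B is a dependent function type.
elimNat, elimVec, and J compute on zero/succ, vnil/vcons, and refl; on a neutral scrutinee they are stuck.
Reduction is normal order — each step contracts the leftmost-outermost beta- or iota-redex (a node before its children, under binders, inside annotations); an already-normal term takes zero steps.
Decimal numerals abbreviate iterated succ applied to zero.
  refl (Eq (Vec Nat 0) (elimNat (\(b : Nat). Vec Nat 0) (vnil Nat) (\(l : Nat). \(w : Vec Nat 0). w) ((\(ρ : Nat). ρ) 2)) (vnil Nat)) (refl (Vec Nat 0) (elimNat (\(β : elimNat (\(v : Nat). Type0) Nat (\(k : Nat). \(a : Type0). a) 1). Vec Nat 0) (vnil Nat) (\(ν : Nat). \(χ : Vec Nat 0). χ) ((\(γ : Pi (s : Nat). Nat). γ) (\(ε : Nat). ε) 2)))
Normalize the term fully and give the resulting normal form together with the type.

normal form:
  refl (Eq (Vec Nat 0) (vnil Nat) (vnil Nat)) (refl (Vec Nat 0) (vnil Nat))
type:
  Eq (Eq (Vec Nat 0) (vnil Nat) (vnil Nat)) (refl (Vec Nat 0) (vnil Nat)) (refl (Vec Nat 0) (vnil Nat))


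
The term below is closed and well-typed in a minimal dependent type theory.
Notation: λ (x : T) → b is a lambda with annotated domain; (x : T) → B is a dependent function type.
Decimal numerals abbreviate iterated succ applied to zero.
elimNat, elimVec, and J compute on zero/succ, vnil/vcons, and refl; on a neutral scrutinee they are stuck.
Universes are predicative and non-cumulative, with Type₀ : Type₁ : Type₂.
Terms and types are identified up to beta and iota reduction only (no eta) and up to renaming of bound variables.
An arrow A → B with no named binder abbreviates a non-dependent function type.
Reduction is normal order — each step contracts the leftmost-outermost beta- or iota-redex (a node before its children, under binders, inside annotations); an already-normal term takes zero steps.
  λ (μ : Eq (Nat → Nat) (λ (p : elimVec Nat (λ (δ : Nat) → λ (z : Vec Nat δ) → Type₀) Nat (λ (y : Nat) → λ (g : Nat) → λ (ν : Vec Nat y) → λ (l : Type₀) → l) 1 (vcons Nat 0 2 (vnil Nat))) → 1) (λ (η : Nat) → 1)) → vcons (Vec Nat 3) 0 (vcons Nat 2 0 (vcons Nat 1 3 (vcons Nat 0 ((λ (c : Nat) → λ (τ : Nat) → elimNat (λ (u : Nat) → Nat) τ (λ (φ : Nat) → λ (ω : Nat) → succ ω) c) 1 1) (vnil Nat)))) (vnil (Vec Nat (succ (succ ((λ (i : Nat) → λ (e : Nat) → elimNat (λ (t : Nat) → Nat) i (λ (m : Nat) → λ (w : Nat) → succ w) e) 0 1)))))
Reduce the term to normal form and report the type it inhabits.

normal form:
  λ (μ : Eq (Nat → Nat) (λ (p : Nat) → 1) (λ (δ : Nat) → 1)) → vcons (Vec Nat 3) 0 (vcons Nat 2 0 (vcons Nat 1 3 (vcons Nat 0 2 (vnil Nat)))) (vnil (Vec Nat 3))
type:
  Eq (Nat → Nat) (λ (μ : Nat) → 1) (λ (p : Nat) → 1) → Vec (Vec Nat 3) 1
observation: 18 normal-order steps separate the term from its normal form.


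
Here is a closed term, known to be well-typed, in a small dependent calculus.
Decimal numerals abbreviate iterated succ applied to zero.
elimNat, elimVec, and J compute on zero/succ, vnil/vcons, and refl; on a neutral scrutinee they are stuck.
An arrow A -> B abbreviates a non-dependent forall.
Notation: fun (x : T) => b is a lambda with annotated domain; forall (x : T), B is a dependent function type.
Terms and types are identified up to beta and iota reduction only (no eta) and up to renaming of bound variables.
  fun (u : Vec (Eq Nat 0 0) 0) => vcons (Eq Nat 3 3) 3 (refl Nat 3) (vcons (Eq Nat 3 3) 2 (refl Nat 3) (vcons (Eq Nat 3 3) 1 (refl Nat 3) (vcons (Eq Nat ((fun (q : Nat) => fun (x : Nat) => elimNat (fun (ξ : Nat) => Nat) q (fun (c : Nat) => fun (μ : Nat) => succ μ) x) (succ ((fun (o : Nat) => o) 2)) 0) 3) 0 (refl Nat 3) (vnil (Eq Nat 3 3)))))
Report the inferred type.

inferred type:
  Vec (Eq Nat 0 0) 0 -> Vec (Eq Nat 3 3) 4


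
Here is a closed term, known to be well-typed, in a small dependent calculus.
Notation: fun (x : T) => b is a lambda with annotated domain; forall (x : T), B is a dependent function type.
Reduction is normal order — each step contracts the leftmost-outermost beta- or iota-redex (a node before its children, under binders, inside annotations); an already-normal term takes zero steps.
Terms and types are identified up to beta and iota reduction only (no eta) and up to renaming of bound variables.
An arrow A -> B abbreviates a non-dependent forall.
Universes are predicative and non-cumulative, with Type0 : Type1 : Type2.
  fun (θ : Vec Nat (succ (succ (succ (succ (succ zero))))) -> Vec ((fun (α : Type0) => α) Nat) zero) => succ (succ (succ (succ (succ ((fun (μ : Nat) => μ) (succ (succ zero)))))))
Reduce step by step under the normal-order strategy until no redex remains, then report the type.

normal-order reduction:
  fun (θ : Vec Nat (succ (succ (succ (succ (succ zero))))) -> Vec ((fun (α : Type0) => α) Nat) zero) => succ (succ (succ (succ (succ ((fun (μ : Nat) => μ) (succ (succ zero)))))))
  ~> fun (θ : Vec Nat (succ (succ (succ (succ (succ zero))))) -> Vec Nat zero) => succ (succ (succ (succ (succ ((fun (α : Nat) => α) (succ (succ zero)))))))
  ~> fun (θ : Vec Nat (succ (succ (succ (succ (succ zero))))) -> Vec Nat zero) => succ (succ (succ (succ (succ (succ (succ zero))))))
type:
  (Vec Nat (succ (succ (succ (succ (succ zero))))) -> Vec Nat zero) -> Nat


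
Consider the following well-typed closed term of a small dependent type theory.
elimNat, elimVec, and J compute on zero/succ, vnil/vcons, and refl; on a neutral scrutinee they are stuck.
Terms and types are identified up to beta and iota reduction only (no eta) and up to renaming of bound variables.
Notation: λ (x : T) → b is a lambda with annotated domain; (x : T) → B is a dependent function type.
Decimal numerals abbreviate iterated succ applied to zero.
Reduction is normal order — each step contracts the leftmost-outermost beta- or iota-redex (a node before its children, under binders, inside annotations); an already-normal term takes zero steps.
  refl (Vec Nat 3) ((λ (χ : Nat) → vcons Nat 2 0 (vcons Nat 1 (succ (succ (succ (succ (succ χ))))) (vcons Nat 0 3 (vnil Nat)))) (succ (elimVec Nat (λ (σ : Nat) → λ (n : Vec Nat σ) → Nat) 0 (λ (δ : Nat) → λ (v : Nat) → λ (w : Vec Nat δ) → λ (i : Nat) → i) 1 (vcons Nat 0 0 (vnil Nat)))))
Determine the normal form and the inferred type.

reduced normal form:
  refl (Vec Nat 3) (vcons Nat 2 0 (vcons Nat 1 6 (vcons Nat 0 3 (vnil Nat))))
the term's type:
  Eq (Vec Nat 3) (vcons Nat 2 0 (vcons Nat 1 6 (vcons Nat 0 3 (vnil Nat)))) (vcons Nat 2 0 (vcons Nat 1 6 (vcons Nat 0 3 (vnil Nat))))


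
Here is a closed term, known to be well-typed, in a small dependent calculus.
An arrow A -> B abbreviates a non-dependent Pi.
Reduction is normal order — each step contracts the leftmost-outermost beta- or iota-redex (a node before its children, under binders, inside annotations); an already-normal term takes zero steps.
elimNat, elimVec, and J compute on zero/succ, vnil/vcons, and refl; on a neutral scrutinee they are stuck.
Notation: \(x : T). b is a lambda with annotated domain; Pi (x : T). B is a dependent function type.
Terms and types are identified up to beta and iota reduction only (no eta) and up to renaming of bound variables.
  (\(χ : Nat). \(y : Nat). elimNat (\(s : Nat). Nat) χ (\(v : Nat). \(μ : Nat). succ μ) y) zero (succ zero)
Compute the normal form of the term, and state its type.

normal form:
  succ zero
inferred type:
  Nat
observation: 6 normal-order steps separate the term from its normal form.


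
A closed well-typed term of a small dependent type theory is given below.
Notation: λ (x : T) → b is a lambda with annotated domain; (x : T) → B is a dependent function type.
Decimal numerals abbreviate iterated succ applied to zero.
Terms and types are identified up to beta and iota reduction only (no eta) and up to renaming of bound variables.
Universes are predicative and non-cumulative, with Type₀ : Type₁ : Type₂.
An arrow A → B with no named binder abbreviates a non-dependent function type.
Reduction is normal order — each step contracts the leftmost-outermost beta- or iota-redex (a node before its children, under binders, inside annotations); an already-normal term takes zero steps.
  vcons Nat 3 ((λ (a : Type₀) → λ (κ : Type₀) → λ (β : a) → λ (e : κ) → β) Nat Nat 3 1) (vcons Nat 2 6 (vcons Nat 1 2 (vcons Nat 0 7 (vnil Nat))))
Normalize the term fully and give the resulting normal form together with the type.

reduced normal form:
  vcons Nat 3 3 (vcons Nat 2 6 (vcons Nat 1 2 (vcons Nat 0 7 (vnil Nat))))
type:
  Vec Nat 4
observation: the first redex contracted is a beta-redex; the normal form is reached in 4 normal-order steps.


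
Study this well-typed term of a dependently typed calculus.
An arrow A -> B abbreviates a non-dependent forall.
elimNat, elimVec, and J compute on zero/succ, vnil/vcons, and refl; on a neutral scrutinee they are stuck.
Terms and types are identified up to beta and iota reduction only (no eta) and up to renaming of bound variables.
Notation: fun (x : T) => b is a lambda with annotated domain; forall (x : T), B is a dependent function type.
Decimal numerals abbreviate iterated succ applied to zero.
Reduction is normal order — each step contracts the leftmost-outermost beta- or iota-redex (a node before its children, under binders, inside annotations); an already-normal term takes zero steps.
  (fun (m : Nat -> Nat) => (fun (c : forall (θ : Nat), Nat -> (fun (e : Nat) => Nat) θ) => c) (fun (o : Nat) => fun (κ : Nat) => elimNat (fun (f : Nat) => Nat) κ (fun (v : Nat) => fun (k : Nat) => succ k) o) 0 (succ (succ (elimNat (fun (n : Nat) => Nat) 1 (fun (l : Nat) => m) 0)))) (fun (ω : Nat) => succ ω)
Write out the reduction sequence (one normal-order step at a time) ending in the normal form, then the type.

reduction (normal order):
  (fun (m : Nat -> Nat) => (fun (c : forall (θ : Nat), Nat -> (fun (e : Nat) => Nat) θ) => c) (fun (o : Nat) => fun (κ : Nat) => elimNat (fun (f : Nat) => Nat) κ (fun (v : Nat) => fun (k : Nat) => succ k) o) 0 (succ (succ (elimNat (fun (n : Nat) => Nat) 1 (fun (l : Nat) => m) 0)))) (fun (ω : Nat) => succ ω)
  ~> (fun (m : forall (c : Nat), Nat -> (fun (θ : Nat) => Nat) c) => m) (fun (e : Nat) => fun (o : Nat) => elimNat (fun (κ : Nat) => Nat) o (fun (f : Nat) => fun (v : Nat) => succ v) e) 0 (succ (succ (elimNat (fun (k : Nat) => Nat) 1 (fun (n : Nat) => fun (l : Nat) => succ l) 0)))
  ~> (fun (m : Nat) => fun (c : Nat) => elimNat (fun (θ : Nat) => Nat) c (fun (e : Nat) => fun (o : Nat) => succ o) m) 0 (succ (succ (elimNat (fun (κ : Nat) => Nat) 1 (fun (f : Nat) => fun (v : Nat) => succ v) 0)))
  ~> (fun (m : Nat) => elimNat (fun (c : Nat) => Nat) m (fun (θ : Nat) => fun (e : Nat) => succ e) 0) (succ (succ (elimNat (fun (o : Nat) => Nat) 1 (fun (κ : Nat) => fun (f : Nat) => succ f) 0)))
  ~> elimNat (fun (m : Nat) => Nat) (succ (succ (elimNat (fun (c : Nat) => Nat) 1 (fun (θ : Nat) => fun (e : Nat) => succ e) 0))) (fun (o : Nat) => fun (κ : Nat) => succ κ) 0
  ~> succ (succ (elimNat (fun (m : Nat) => Nat) 1 (fun (c : Nat) => fun (θ : Nat) => succ θ) 0))
  ~> 3
type:
  Nat


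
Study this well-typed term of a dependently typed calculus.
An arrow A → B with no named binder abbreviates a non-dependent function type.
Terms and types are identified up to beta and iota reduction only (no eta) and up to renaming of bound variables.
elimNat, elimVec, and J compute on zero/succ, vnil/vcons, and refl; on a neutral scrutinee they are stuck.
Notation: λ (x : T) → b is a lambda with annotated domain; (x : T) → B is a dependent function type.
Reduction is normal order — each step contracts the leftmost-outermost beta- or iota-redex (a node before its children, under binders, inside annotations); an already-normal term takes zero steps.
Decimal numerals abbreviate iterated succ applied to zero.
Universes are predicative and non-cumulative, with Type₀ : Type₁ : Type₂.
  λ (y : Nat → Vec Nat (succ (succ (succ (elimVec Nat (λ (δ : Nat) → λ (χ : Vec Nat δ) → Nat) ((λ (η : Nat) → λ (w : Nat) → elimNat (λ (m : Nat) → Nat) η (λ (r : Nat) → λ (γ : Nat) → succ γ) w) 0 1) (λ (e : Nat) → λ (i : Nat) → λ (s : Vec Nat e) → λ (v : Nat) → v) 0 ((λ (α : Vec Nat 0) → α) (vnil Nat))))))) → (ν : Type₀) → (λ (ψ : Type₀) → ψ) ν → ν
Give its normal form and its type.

reduced normal form:
  λ (y : Nat → Vec Nat 4) → (δ : Type₀) → δ → δ
type:
  (Nat → Vec Nat 4) → Type₁


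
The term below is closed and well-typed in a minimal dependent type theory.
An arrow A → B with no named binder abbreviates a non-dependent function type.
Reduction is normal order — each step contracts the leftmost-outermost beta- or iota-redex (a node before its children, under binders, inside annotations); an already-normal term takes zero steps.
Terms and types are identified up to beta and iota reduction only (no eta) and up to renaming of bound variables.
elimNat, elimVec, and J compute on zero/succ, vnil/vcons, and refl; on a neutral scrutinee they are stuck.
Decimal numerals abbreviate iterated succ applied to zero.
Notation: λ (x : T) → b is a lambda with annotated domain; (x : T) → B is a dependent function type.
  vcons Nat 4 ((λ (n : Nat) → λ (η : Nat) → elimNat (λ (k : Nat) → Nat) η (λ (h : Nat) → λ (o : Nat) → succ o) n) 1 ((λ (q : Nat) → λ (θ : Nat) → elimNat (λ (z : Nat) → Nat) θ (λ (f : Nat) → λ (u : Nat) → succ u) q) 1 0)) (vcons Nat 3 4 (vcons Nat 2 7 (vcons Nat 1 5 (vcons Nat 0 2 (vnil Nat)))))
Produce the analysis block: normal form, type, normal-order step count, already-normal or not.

reduced normal form:
  vcons Nat 4 2 (vcons Nat 3 4 (vcons Nat 2 7 (vcons Nat 1 5 (vcons Nat 0 2 (vnil Nat)))))
inferred type:
  Vec Nat 5
steps to reach normal form (normal order): 12
already normal: no
first contracted redex: a beta-redex


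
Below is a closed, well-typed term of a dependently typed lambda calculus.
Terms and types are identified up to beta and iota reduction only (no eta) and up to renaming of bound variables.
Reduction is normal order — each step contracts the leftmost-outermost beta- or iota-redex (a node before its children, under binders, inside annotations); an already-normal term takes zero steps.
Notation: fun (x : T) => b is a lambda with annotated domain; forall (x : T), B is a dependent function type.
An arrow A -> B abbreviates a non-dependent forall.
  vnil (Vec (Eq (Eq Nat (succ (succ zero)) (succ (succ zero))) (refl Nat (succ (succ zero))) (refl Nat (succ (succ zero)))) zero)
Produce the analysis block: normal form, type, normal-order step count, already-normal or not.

normal form:
  vnil (Vec (Eq (Eq Nat (succ (succ zero)) (succ (succ zero))) (refl Nat (succ (succ zero))) (refl Nat (succ (succ zero)))) zero)
the term's type:
  Vec (Vec (Eq (Eq Nat (succ (succ zero)) (succ (succ zero))) (refl Nat (succ (succ zero))) (refl Nat (succ (succ zero)))) zero) zero
steps to reach normal form (normal order): 0
term was already normal: yes


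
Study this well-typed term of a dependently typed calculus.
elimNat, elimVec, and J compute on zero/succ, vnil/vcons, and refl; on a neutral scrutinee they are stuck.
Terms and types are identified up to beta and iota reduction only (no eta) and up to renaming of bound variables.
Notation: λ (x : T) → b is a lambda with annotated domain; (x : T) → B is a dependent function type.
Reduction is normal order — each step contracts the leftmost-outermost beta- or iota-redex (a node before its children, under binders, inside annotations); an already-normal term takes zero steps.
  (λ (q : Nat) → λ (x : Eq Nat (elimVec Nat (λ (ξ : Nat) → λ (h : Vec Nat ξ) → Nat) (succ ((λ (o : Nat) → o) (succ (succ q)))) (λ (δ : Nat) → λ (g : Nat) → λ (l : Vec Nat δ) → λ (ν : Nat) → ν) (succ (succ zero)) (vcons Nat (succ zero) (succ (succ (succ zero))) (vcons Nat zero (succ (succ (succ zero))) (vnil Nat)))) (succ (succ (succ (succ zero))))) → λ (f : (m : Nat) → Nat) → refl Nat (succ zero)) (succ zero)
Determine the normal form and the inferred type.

normal form:
  λ (q : Eq Nat (succ (succ (succ (succ zero)))) (succ (succ (succ (succ zero))))) → λ (x : (ξ : Nat) → Nat) → refl Nat (succ zero)
type:
  (q : Eq Nat (succ (succ (succ (succ zero)))) (succ (succ (succ (succ zero))))) → (x : (ξ : Nat) → Nat) → Eq Nat (succ zero) (succ zero)
observation: contracting a beta-redex first, the term normalizes in 13 steps.


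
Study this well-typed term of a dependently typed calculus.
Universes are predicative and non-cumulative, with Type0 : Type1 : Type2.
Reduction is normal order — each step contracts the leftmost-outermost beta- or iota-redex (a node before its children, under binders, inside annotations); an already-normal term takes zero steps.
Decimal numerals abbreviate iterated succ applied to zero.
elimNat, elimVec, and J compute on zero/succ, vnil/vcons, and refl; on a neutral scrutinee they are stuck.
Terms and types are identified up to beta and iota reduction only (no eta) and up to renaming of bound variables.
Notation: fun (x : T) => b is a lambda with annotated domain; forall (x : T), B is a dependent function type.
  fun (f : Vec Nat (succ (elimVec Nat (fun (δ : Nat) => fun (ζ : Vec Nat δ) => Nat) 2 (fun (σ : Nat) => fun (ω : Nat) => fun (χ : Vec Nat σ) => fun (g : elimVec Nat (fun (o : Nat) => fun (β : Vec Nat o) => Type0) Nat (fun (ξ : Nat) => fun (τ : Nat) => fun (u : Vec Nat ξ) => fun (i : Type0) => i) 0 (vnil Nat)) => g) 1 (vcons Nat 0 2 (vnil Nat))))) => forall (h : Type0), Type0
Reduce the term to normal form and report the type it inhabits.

normal form:
  fun (f : Vec Nat 3) => forall (δ : Type0), Type0
the term's type:
  forall (f : Vec Nat 3), Type1


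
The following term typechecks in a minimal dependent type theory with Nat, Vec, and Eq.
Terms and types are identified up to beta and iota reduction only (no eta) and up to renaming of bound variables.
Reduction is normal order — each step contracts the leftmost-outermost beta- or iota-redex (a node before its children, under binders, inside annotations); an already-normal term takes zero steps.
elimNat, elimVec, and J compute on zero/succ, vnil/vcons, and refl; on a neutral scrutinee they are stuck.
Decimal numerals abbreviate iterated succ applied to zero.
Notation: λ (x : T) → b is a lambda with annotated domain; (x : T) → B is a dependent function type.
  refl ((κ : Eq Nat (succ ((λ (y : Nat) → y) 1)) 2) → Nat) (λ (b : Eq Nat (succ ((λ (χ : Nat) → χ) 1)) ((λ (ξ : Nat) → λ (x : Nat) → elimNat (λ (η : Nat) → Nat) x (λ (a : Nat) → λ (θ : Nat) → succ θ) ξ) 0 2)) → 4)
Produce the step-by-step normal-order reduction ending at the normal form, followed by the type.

normal-order reduction sequence:
  refl ((κ : Eq Nat (succ ((λ (y : Nat) → y) 1)) 2) → Nat) (λ (b : Eq Nat (succ ((λ (χ : Nat) → χ) 1)) ((λ (ξ : Nat) → λ (x : Nat) → elimNat (λ (η : Nat) → Nat) x (λ (a : Nat) → λ (θ : Nat) → succ θ) ξ) 0 2)) → 4)
  ~> refl ((κ : Eq Nat 2 2) → Nat) (λ (y : Eq Nat (succ ((λ (b : Nat) → b) 1)) ((λ (χ : Nat) → λ (ξ : Nat) → elimNat (λ (x : Nat) → Nat) ξ (λ (η : Nat) → λ (a : Nat) → succ a) χ) 0 2)) → 4)
  ~> refl ((κ : Eq Nat 2 2) → Nat) (λ (y : Eq Nat 2 ((λ (b : Nat) → λ (χ : Nat) → elimNat (λ (ξ : Nat) → Nat) χ (λ (x : Nat) → λ (η : Nat) → succ η) b) 0 2)) → 4)
  ~> refl ((κ : Eq Nat 2 2) → Nat) (λ (y : Eq Nat 2 ((λ (b : Nat) → elimNat (λ (χ : Nat) → Nat) b (λ (ξ : Nat) → λ (x : Nat) → succ x) 0) 2)) → 4)
  ~> refl ((κ : Eq Nat 2 2) → Nat) (λ (y : Eq Nat 2 (elimNat (λ (b : Nat) → Nat) 2 (λ (χ : Nat) → λ (ξ : Nat) → succ ξ) 0)) → 4)
  ~> refl ((κ : Eq Nat 2 2) → Nat) (λ (y : Eq Nat 2 2) → 4)
inferred type:
  Eq ((κ : Eq Nat 2 2) → Nat) (λ (y : Eq Nat 2 2) → 4) (λ (b : Eq Nat 2 2) → 4)


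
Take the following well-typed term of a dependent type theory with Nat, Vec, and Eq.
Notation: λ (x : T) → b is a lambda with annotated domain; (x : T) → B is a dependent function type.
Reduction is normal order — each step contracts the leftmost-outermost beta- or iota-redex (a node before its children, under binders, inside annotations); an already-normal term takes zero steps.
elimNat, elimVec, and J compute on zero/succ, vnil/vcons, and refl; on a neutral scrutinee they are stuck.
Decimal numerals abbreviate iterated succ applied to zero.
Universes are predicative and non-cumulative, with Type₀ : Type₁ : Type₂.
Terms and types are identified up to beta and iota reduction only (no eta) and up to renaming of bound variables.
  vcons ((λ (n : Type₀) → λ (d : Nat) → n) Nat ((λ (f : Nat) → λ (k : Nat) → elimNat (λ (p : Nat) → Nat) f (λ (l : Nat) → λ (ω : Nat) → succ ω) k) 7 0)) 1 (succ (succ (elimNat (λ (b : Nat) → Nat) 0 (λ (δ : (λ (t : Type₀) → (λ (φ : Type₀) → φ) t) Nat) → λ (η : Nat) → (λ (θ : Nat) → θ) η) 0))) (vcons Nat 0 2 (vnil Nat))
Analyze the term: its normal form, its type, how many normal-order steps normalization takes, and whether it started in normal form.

resulting normal form:
  vcons Nat 1 2 (vcons Nat 0 2 (vnil Nat))
type:
  Vec Nat 2
reduction steps (normal order): 3
already normal: no
first redex: a beta-redex


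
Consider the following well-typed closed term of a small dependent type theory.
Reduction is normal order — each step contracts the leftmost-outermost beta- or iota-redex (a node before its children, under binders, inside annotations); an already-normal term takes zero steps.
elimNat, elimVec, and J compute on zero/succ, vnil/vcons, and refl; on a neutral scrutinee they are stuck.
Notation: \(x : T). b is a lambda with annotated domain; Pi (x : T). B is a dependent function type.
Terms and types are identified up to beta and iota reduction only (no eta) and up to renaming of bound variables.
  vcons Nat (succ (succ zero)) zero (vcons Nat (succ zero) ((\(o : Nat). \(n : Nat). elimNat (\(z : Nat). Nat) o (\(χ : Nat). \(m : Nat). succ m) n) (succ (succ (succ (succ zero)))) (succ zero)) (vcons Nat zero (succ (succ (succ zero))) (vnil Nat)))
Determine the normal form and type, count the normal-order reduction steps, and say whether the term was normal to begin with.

reduced normal form:
  vcons Nat (succ (succ zero)) zero (vcons Nat (succ zero) (succ (succ (succ (succ (succ zero))))) (vcons Nat zero (succ (succ (succ zero))) (vnil Nat)))
type:
  Vec Nat (succ (succ (succ zero)))
steps to reach normal form (normal order): 6
started in normal form: no
first redex: a beta-redex


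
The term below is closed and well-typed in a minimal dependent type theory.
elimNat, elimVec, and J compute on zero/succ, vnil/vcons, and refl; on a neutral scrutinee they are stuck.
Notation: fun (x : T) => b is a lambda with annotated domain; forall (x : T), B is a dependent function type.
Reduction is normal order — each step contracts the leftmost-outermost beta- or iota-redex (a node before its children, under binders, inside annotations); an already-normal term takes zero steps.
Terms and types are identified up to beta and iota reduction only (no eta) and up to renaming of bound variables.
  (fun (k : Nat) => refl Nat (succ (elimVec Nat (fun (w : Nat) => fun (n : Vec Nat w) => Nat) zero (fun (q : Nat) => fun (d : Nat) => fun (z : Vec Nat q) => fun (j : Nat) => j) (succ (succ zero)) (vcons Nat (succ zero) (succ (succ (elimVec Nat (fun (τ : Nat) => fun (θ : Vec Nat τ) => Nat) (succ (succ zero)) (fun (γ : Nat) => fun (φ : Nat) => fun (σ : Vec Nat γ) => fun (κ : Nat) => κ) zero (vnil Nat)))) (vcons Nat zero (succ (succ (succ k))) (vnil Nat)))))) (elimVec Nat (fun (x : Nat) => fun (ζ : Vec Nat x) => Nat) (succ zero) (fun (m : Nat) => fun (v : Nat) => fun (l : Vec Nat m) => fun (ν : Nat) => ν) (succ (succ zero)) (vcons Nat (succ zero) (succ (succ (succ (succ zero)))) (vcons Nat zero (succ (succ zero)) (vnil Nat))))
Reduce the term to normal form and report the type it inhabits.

normal form:
  refl Nat (succ zero)
type:
  Eq Nat (succ zero) (succ zero)


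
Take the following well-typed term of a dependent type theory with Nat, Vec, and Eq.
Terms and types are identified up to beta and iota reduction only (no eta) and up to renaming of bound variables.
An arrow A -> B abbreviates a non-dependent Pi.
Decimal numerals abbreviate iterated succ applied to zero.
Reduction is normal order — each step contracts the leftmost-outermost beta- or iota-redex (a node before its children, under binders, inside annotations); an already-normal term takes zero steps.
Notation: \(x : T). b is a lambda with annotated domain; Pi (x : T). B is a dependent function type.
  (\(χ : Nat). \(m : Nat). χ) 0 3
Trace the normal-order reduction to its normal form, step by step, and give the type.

normal-order reduction sequence:
  (\(χ : Nat). \(m : Nat). χ) 0 3
  ~> (\(χ : Nat). 0) 3
  ~> 0
the term's type:
  Nat


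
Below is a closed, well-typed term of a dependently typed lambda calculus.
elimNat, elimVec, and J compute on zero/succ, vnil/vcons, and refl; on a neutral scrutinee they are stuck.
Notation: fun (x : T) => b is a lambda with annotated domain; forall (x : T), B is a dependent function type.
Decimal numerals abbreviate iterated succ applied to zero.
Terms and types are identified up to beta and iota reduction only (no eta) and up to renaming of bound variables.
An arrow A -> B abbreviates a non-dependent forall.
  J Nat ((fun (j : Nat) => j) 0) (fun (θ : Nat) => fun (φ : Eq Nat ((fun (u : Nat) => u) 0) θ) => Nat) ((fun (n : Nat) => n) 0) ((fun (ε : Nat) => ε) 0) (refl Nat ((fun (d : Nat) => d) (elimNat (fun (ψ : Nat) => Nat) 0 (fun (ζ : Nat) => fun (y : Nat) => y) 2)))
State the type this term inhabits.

the term's type:
  Nat


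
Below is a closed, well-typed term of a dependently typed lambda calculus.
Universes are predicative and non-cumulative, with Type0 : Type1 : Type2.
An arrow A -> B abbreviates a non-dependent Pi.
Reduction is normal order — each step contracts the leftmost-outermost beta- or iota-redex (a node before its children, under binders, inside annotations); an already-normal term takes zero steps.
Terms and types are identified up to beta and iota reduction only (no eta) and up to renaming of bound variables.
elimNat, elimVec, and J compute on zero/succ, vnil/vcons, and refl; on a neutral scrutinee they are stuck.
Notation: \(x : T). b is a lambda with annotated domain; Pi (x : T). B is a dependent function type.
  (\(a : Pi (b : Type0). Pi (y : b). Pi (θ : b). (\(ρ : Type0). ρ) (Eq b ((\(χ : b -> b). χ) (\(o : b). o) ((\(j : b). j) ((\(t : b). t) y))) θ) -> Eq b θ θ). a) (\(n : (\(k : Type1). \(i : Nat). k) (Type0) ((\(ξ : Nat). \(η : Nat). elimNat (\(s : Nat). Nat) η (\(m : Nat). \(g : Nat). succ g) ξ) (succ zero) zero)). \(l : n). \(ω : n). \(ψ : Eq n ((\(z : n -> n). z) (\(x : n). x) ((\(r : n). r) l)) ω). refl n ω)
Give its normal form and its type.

normal form:
  \(a : Type0). \(b : a). \(y : a). \(θ : Eq a b y). refl a y
the term's type:
  Pi (a : Type0). Pi (b : a). Pi (y : a). Eq a b y -> Eq a y y
observation: reduction starts at a beta-redex, and 6 normal-order steps reach the normal form.


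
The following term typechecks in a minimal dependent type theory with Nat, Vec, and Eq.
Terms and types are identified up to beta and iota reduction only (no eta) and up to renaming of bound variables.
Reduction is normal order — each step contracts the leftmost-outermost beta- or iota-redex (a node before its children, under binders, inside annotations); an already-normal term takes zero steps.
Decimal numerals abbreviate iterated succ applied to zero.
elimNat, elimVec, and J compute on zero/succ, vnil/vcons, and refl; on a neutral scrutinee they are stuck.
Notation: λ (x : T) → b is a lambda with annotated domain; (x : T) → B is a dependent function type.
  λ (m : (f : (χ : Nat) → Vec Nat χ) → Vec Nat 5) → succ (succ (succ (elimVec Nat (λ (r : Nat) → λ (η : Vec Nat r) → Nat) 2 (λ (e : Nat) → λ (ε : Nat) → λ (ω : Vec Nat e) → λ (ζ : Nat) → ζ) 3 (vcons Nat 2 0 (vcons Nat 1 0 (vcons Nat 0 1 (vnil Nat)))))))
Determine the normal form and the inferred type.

reduced normal form:
  λ (m : (f : (χ : Nat) → Vec Nat χ) → Vec Nat 5) → 5
the term's type:
  (m : (f : (χ : Nat) → Vec Nat χ) → Vec Nat 5) → Nat
observation: 16 normal-order steps normalize the term, beginning with an elimVec iota-redex.


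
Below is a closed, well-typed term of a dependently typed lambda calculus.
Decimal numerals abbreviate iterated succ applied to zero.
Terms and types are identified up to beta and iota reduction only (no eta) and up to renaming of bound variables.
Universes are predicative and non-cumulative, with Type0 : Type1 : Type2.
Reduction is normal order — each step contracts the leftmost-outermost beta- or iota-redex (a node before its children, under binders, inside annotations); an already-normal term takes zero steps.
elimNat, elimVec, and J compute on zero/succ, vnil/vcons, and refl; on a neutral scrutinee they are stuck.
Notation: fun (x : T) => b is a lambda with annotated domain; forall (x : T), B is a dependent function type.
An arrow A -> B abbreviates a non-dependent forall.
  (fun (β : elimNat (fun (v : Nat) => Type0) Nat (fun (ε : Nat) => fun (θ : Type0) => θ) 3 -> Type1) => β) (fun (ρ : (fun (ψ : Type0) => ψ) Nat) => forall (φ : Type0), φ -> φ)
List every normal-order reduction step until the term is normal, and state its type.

reduction (normal order):
  (fun (β : elimNat (fun (v : Nat) => Type0) Nat (fun (ε : Nat) => fun (θ : Type0) => θ) 3 -> Type1) => β) (fun (ρ : (fun (ψ : Type0) => ψ) Nat) => forall (φ : Type0), φ -> φ)
  ~> fun (β : (fun (v : Type0) => v) Nat) => forall (ε : Type0), ε -> ε
  ~> fun (β : Nat) => forall (v : Type0), v -> v
type:
  Nat -> Type1
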